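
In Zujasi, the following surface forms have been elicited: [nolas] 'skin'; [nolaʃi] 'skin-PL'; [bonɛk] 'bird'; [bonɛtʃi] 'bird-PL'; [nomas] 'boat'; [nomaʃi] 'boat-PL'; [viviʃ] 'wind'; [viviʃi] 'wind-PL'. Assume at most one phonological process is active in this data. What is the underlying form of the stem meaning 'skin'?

'skin' shows [s] ~ [ʃ] at the end of the stem ([nolas] vs [nolaʃi]).
But 'wind' keeps [ʃ] in both environments ([viviʃ], [viviʃi]), so there is no rule changing /ʃ/ to [s] in isolation.
The underlying segment must be /s/; /k/ and /s/ become palato-alveolar [tʃ] and [ʃ] before a front vowel, yielding [ʃ] there.

/nolas/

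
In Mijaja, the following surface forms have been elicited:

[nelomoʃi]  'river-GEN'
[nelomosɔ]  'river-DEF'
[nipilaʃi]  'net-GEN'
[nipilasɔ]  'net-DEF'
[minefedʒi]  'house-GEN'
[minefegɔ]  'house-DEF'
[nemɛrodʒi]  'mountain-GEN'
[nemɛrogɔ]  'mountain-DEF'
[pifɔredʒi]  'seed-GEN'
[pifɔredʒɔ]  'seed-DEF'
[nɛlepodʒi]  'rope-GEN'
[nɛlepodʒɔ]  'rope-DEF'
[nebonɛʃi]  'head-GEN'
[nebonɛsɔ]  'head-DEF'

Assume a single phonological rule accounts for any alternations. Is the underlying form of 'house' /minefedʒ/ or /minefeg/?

The stem for 'house' ends in [dʒ] in [minefedʒi] but [g] in [minefegɔ].
The stem 'seed' ([pifɔredʒi], [pifɔredʒɔ]) shows [dʒ] unchanged in both environments, so [dʒ] cannot be basic with [g] derived before the DEF suffix.
So /g/ is underlying, and a rule of palatalization before a front vowel — /g/ and /s/ become palato-alveolar [dʒ] and [ʃ] before a front vowel — gives [dʒ].

/minefeg/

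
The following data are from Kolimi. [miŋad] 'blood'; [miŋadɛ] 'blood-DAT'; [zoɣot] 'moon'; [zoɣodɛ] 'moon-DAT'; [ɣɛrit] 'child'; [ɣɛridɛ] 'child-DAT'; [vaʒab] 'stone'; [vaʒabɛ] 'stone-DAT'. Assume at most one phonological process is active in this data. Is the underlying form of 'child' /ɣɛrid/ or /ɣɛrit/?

'child' shows [t] ~ [d] at the end of the stem ([ɣɛrit] vs [ɣɛridɛ]).
If /d/ were underlying and a rule turned it into [t] in isolation, 'blood' would also alternate; but it has [d] in both [miŋad] and [miŋadɛ].
So /t/ is underlying, and a rule of intervocalic voicing — voiceless stops become voiced between vowels — gives [d].

/ɣɛrit/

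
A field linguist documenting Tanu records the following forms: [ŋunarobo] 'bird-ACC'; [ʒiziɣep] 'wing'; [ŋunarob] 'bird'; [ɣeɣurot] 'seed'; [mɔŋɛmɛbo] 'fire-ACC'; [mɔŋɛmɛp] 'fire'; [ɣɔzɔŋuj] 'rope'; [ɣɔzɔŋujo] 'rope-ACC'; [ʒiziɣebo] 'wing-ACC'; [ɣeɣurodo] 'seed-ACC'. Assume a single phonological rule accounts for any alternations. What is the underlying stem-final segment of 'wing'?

/p/

The stem for 'wing' ends in [b] in [ʒiziɣebo] but [p] in [ʒiziɣep].
Compare 'bird', with invariant [b] in [ŋunarobo] and [ŋunarob]: an analysis with underlying /b/ and a rule producing [p] in isolation would wrongly predict alternation here too.
The alternation reflects intervocalic voicing: voiceless stops become voiced between vowels. /p/ is underlying.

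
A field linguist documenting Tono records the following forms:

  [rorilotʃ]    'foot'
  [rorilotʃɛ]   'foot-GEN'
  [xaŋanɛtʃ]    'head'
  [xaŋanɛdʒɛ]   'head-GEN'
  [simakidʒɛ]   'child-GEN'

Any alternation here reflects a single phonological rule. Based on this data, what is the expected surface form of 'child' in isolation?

'head' shows [tʃ] ~ [dʒ] at the end of the stem ([xaŋanɛtʃ] vs [xaŋanɛdʒɛ]).
But 'foot' keeps [tʃ] in both environments ([rorilotʃ], [rorilotʃɛ]), so there is no rule changing /tʃ/ to [dʒ] before the GEN suffix.
Therefore /dʒ/ is basic and [tʃ] is derived by word-final obstruent devoicing (voiced obstruents become voiceless word-finally).
From [simakidʒɛ] the stem 'child' is /simakidʒ/; word-finally this yields [simakitʃ].

[simakitʃ]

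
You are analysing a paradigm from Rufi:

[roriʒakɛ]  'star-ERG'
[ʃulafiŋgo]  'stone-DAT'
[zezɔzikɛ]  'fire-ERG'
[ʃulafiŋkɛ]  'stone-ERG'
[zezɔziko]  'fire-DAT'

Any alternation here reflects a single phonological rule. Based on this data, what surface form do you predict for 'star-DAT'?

[roriʒako]

The DAT suffix surfaces as [-go] and [-ko], depending on the final segment of the stem.
By contrast the ERG suffix keeps its initial [k] throughout — that segment must be underlying.
So the underlying form is /-go/, and voiced stops become voiceless after a vowel.
After 'star', which ends in a vowel, the suffix surfaces as [-ko], giving [roriʒako].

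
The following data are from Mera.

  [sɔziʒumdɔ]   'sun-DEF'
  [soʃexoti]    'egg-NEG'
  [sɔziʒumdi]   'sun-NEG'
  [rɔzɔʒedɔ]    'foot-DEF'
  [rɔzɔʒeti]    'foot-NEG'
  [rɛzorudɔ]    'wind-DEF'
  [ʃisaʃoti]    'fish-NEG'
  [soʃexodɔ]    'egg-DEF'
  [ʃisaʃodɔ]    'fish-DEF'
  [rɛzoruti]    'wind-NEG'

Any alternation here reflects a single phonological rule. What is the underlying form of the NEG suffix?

The NEG suffix surfaces as [-di] and [-ti], depending on the final segment of the stem.
By contrast the DEF suffix keeps its initial [d] throughout — that segment must be underlying.
So the underlying form is /-ti/, and voiceless stops become voiced after a nasal.

/-ti/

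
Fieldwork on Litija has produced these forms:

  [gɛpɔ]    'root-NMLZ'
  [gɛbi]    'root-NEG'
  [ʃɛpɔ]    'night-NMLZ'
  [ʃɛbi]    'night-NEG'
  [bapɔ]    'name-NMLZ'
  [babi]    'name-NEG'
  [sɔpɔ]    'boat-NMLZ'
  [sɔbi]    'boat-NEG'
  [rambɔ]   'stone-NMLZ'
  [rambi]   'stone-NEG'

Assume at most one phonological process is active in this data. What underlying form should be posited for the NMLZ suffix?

/-pɔ/

The NMLZ morpheme has two allomorphs, [-bɔ] and [-pɔ].
The NEG suffix, which begins with [b], is invariant after every stem; so [b] is not altered by any rule here.
So the underlying form is /-pɔ/, and voiceless stops become voiced after a nasal.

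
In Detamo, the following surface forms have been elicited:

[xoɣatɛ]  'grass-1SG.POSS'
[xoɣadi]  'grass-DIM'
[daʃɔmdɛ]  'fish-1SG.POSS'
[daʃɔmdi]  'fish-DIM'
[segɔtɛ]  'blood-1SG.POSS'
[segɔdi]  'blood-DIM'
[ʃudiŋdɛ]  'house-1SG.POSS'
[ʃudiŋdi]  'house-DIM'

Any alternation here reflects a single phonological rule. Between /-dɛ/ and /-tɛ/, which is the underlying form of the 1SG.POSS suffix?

The 1SG.POSS suffix surfaces as [-dɛ] and [-tɛ], depending on the final segment of the stem.
The DIM suffix, which begins with [d], is invariant after every stem; so [d] is not altered by any rule here.
So the underlying form is /-tɛ/, and voiceless stops become voiced after a nasal.

/-tɛ/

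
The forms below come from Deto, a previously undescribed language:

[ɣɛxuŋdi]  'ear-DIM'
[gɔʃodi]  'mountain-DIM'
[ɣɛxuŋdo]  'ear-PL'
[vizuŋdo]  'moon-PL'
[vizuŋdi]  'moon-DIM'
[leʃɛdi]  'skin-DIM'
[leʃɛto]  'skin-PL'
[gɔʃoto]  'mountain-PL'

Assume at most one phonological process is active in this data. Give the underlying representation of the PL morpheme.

The PL morpheme has two allomorphs, [-do] and [-to].
The DIM suffix, which begins with [d], is invariant after every stem; so [d] is not altered by any rule here.
So the underlying form is /-to/, and voiceless stops become voiced after a nasal.

/-to/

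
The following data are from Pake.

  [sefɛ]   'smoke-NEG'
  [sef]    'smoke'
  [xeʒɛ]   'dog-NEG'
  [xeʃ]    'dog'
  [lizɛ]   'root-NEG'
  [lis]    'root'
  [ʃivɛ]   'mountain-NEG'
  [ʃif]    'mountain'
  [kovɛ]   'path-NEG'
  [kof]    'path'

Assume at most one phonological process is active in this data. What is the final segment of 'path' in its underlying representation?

/v/

The stem for 'path' ends in [v] in [kovɛ] but [f] in [kof].
But 'smoke' keeps [f] in both environments ([sefɛ], [sef]), so there is no rule changing /f/ to [v] before the NEG suffix.
So /v/ is underlying, and a rule of word-final obstruent devoicing — voiced obstruents become voiceless word-finally — gives [f].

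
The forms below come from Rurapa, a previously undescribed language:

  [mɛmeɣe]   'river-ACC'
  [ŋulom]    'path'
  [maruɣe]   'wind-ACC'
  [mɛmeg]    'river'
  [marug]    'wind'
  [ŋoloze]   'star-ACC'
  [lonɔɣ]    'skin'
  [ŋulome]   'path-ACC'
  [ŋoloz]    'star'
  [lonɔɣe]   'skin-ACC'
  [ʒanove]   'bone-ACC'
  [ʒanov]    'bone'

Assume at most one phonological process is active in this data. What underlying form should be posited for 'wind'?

'wind' shows [g] ~ [ɣ] at the end of the stem ([marug] vs [maruɣe]).
Compare 'skin', with invariant [ɣ] in [lonɔɣ] and [lonɔɣe]: an analysis with underlying /ɣ/ and a rule producing [g] in isolation would wrongly predict alternation here too.
So /g/ is underlying, and a rule of intervocalic spirantization — voiced stops become fricatives between vowels — gives [ɣ].

/marug/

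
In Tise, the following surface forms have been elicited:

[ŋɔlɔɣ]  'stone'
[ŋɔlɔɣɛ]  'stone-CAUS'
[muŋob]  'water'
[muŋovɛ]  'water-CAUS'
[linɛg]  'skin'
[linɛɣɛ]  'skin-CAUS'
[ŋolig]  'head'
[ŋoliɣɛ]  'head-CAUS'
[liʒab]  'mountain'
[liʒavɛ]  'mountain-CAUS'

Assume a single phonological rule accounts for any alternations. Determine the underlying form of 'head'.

The stem for 'head' ends in [g] in [ŋolig] but [ɣ] in [ŋoliɣɛ].
If /ɣ/ were underlying and a rule turned it into [g] in isolation, 'stone' would also alternate; but it has [ɣ] in both [ŋɔlɔɣ] and [ŋɔlɔɣɛ].
The underlying segment must be /g/; voiced stops become fricatives between vowels, yielding [ɣ] there.

/ŋolig/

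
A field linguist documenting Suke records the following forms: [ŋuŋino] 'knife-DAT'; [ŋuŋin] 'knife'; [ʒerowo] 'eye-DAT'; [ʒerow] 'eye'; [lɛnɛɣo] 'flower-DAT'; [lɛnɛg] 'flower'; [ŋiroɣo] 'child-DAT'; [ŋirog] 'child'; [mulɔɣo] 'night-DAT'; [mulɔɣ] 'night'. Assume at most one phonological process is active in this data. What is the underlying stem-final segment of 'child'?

/g/

In [ŋiroɣo] and [ŋirog] the final segment of 'child' alternates: [ɣ] ~ [g].
If /ɣ/ were underlying and a rule turned it into [g] in isolation, 'night' would also alternate; but it has [ɣ] in both [mulɔɣo] and [mulɔɣ].
Therefore /g/ is basic and [ɣ] is derived by intervocalic spirantization (voiced stops become fricatives between vowels).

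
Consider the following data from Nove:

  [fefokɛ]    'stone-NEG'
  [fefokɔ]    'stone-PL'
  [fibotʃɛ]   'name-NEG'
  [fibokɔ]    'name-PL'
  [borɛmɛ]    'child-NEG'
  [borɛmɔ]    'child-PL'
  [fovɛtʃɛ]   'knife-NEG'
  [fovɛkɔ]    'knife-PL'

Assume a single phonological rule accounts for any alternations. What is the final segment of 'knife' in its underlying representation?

The root 'knife' surfaces as [fovɛtʃɛ] and [fovɛkɔ], with a stem-final [tʃ] ~ [k] alternation.
Compare 'stone', with invariant [k] in [fefokɛ] and [fefokɔ]: an analysis with underlying /k/ and a rule producing [tʃ] before the NEG suffix would wrongly predict alternation here too.
So /tʃ/ is underlying, and a rule of depalatalization — palato-alveolar /tʃ/ becomes [k] when no front vowel follows — gives [k].

/tʃ/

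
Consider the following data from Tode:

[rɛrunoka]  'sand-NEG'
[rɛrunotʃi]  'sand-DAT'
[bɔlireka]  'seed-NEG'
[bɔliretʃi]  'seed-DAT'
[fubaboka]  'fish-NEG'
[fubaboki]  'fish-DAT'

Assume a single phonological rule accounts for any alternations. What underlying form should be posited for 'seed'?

The stem for 'seed' ends in [k] in [bɔlireka] but [tʃ] in [bɔliretʃi].
Compare 'fish', with invariant [k] in [fubaboka] and [fubaboki]: an analysis with underlying /k/ and a rule producing [tʃ] before the DAT suffix would wrongly predict alternation here too.
So /tʃ/ is underlying, and a rule of depalatalization — palato-alveolar /tʃ/ becomes [k] when no front vowel follows — gives [k].
Hence 'seed' is /bɔliretʃ/ underlyingly.

/bɔliretʃ/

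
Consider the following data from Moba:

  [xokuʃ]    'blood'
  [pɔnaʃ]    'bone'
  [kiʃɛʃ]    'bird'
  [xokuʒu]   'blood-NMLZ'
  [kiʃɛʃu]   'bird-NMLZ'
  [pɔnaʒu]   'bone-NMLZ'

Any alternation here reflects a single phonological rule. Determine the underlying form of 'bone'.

In [pɔnaʃ] and [pɔnaʒu] the final segment of 'bone' alternates: [ʃ] ~ [ʒ].
But 'bird' keeps [ʃ] in both environments ([kiʃɛʃ], [kiʃɛʃu]), so there is no rule changing /ʃ/ to [ʒ] before the NMLZ suffix.
The alternation reflects word-final obstruent devoicing: voiced obstruents become voiceless word-finally. /ʒ/ is underlying.

/pɔnaʒ/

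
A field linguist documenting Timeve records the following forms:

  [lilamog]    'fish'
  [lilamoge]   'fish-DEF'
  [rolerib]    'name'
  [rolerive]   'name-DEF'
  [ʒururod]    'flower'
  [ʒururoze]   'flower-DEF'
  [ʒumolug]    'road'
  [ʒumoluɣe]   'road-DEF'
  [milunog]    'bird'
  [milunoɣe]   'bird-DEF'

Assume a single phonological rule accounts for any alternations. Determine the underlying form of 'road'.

/ʒumoluɣ/

'road' shows [g] ~ [ɣ] at the end of the stem ([ʒumolug] vs [ʒumoluɣe]).
The stem 'fish' ([lilamog], [lilamoge]) shows [g] unchanged in both environments, so [g] cannot be basic with [ɣ] derived before the DEF suffix.
Therefore /ɣ/ is basic and [g] is derived by word-final hardening (voiced fricatives become stops word-finally).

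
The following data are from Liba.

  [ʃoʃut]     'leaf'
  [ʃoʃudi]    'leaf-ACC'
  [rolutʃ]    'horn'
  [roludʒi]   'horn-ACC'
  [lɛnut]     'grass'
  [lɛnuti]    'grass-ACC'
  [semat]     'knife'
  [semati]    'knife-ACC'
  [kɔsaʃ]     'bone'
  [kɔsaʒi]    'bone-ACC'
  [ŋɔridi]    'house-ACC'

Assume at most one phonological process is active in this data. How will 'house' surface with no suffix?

[ŋɔrit]

In [ʃoʃut] and [ʃoʃudi] the final segment of 'leaf' alternates: [t] ~ [d].
Compare 'knife', with invariant [t] in [semat] and [semati]: an analysis with underlying /t/ and a rule producing [d] before the ACC suffix would wrongly predict alternation here too.
The underlying segment must be /d/; voiced obstruents become voiceless word-finally, yielding [t] there.
The one attested form of 'house', [ŋɔridi], shows underlying /ŋɔrid/. Applying the same rule word-finally gives [ŋɔrit].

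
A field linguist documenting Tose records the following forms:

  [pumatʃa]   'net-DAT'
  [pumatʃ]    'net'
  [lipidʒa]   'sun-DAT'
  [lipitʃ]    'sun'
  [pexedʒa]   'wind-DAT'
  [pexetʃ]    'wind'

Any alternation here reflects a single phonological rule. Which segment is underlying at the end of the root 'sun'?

In [lipidʒa] and [lipitʃ] the final segment of 'sun' alternates: [dʒ] ~ [tʃ].
The stem 'net' ([pumatʃa], [pumatʃ]) shows [tʃ] unchanged in both environments, so [tʃ] cannot be basic with [dʒ] derived before the DAT suffix.
Therefore /dʒ/ is basic and [tʃ] is derived by word-final obstruent devoicing (voiced obstruents become voiceless word-finally).

/dʒ/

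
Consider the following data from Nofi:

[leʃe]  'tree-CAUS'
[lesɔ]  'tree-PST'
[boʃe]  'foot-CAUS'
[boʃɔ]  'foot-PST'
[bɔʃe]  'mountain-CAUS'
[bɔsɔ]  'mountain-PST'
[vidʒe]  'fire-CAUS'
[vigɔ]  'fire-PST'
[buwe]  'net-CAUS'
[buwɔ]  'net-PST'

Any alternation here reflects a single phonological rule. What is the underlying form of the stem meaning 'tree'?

The root 'tree' surfaces as [leʃe] and [lesɔ], with a stem-final [ʃ] ~ [s] alternation.
If /ʃ/ were underlying and a rule turned it into [s] before the PST suffix, 'foot' would also alternate; but it has [ʃ] in both [boʃe] and [boʃɔ].
The alternation reflects palatalization before a front vowel: /g/ and /s/ become palato-alveolar [dʒ] and [ʃ] before a front vowel. /s/ is underlying.

/les/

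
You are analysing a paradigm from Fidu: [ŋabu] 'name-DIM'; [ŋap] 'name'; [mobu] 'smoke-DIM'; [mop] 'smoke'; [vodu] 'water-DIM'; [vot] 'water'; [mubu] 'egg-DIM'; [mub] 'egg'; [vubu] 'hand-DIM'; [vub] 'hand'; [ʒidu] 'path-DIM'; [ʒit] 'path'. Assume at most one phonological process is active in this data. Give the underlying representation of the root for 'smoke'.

/mop/

The root 'smoke' surfaces as [mobu] and [mop], with a stem-final [b] ~ [p] alternation.
Compare 'hand', with invariant [b] in [vubu] and [vub]: an analysis with underlying /b/ and a rule producing [p] in isolation would wrongly predict alternation here too.
Therefore /p/ is basic and [b] is derived by intervocalic voicing (voiceless stops become voiced between vowels).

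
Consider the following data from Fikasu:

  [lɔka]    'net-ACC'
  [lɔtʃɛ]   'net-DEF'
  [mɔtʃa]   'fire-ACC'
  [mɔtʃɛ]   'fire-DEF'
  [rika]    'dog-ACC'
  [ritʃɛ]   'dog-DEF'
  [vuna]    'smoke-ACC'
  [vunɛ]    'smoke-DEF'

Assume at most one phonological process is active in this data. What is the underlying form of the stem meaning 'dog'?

The root 'dog' surfaces as [rika] and [ritʃɛ], with a stem-final [k] ~ [tʃ] alternation.
But 'fire' keeps [tʃ] in both environments ([mɔtʃa], [mɔtʃɛ]), so there is no rule changing /tʃ/ to [k] before the ACC suffix.
Therefore /k/ is basic and [tʃ] is derived by palatalization before a front vowel (/k/ becomes palato-alveolar [tʃ] before a front vowel).
So 'dog' = /rik/.

/rik/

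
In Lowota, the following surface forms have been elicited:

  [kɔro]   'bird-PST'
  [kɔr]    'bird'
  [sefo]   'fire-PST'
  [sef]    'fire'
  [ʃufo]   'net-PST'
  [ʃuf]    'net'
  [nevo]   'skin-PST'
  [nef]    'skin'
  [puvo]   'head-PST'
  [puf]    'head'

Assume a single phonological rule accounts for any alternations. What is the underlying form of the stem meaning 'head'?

/puv/

'head' shows [v] ~ [f] at the end of the stem ([puvo] vs [puf]).
If /f/ were underlying and a rule turned it into [v] before the PST suffix, 'net' would also alternate; but it has [f] in both [ʃufo] and [ʃuf].
The underlying segment must be /v/; voiced obstruents become voiceless word-finally, yielding [f] there.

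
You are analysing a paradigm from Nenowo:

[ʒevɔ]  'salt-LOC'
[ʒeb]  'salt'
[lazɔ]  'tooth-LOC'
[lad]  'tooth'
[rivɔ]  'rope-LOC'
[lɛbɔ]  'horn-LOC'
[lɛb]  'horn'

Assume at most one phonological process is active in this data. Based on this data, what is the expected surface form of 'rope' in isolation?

[rib]

The stem for 'salt' ends in [v] in [ʒevɔ] but [b] in [ʒeb].
But 'horn' keeps [b] in both environments ([lɛbɔ], [lɛb]), so there is no rule changing /b/ to [v] before the LOC suffix.
The alternation reflects word-final hardening: voiced fricatives become stops word-finally. /v/ is underlying.
The one attested form of 'rope', [rivɔ], shows underlying /riv/. Applying the same rule word-finally gives [rib].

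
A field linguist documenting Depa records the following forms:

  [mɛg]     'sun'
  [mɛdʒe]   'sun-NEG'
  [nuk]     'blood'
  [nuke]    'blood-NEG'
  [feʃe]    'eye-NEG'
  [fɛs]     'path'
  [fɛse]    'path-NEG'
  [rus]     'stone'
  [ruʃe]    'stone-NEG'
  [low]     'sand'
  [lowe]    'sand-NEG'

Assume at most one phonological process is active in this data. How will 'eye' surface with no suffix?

[fes]

In [rus] and [ruʃe] the final segment of 'stone' alternates: [s] ~ [ʃ].
But 'path' keeps [s] in both environments ([fɛs], [fɛse]), so there is no rule changing /s/ to [ʃ] before the NEG suffix.
Therefore /ʃ/ is basic and [s] is derived by depalatalization (palato-alveolar /dʒ/ and /ʃ/ become [g] and [s] when no front vowel follows).
From [feʃe] the stem 'eye' is /feʃ/; when no front vowel follows this yields [fes].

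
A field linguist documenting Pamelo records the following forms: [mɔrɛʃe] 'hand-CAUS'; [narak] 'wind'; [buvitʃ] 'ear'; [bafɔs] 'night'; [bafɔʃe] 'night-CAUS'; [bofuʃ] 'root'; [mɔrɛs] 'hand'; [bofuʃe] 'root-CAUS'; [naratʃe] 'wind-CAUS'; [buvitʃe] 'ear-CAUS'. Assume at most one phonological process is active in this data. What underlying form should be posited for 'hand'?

The root 'hand' surfaces as [mɔrɛʃe] and [mɔrɛs], with a stem-final [ʃ] ~ [s] alternation.
Compare 'root', with invariant [ʃ] in [bofuʃe] and [bofuʃ]: an analysis with underlying /ʃ/ and a rule producing [s] in isolation would wrongly predict alternation here too.
So /s/ is underlying, and a rule of palatalization before a front vowel — /k/ and /s/ become palato-alveolar [tʃ] and [ʃ] before a front vowel — gives [ʃ].
So 'hand' = /mɔrɛs/.

/mɔrɛs/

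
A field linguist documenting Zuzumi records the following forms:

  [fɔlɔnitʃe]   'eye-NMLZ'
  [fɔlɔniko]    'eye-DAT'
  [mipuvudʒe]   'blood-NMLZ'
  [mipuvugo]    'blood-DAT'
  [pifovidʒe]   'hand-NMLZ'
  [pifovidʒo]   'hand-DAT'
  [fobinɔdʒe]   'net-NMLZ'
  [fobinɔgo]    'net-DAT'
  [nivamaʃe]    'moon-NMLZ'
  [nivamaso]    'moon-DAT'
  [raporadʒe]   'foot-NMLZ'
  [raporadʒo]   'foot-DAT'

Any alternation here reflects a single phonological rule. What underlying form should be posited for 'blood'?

In [mipuvudʒe] and [mipuvugo] the final segment of 'blood' alternates: [dʒ] ~ [g].
Compare 'foot', with invariant [dʒ] in [raporadʒe] and [raporadʒo]: an analysis with underlying /dʒ/ and a rule producing [g] before the DAT suffix would wrongly predict alternation here too.
So /g/ is underlying, and a rule of palatalization before a front vowel — /k/, /g/ and /s/ become palato-alveolar [tʃ], [dʒ] and [ʃ] before a front vowel — gives [dʒ].

/mipuvug/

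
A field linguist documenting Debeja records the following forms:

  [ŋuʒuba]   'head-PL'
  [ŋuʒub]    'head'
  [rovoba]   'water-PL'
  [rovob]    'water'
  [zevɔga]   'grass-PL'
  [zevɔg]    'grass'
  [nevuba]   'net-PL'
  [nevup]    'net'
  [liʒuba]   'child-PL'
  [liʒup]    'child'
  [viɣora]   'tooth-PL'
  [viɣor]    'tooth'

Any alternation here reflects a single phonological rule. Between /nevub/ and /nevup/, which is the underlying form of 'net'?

In [nevuba] and [nevup] the final segment of 'net' alternates: [b] ~ [p].
But 'water' keeps [b] in both environments ([rovoba], [rovob]), so there is no rule changing /b/ to [p] in isolation.
The underlying segment must be /p/; voiceless stops become voiced between vowels, yielding [b] there.

/nevup/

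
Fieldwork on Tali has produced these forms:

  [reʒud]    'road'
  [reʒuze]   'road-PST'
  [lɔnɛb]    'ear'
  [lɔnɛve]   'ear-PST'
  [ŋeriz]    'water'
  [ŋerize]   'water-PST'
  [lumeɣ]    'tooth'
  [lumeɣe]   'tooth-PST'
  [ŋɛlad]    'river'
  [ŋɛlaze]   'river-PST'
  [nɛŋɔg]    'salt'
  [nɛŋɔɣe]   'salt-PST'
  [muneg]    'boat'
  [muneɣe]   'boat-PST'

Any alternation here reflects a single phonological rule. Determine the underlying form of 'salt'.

/nɛŋɔg/

The stem for 'salt' ends in [g] in [nɛŋɔg] but [ɣ] in [nɛŋɔɣe].
The stem 'tooth' ([lumeɣ], [lumeɣe]) shows [ɣ] unchanged in both environments, so [ɣ] cannot be basic with [g] derived in isolation.
So /g/ is underlying, and a rule of intervocalic spirantization — voiced stops become fricatives between vowels — gives [ɣ].
So 'salt' = /nɛŋɔg/.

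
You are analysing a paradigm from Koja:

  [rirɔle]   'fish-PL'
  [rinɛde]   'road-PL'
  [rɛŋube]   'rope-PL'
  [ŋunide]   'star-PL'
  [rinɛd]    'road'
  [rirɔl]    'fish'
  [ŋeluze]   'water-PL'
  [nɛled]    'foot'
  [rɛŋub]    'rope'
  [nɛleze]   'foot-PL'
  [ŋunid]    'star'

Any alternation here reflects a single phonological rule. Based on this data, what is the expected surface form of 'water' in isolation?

'foot' shows [z] ~ [d] at the end of the stem ([nɛleze] vs [nɛled]).
But 'star' keeps [d] in both environments ([ŋunide], [ŋunid]), so there is no rule changing /d/ to [z] before the PL suffix.
So /z/ is underlying, and a rule of word-final hardening — voiced fricatives become stops word-finally — gives [d].
The one attested form of 'water', [ŋeluze], shows underlying /ŋeluz/. Applying the same rule word-finally gives [ŋelud].

[ŋelud]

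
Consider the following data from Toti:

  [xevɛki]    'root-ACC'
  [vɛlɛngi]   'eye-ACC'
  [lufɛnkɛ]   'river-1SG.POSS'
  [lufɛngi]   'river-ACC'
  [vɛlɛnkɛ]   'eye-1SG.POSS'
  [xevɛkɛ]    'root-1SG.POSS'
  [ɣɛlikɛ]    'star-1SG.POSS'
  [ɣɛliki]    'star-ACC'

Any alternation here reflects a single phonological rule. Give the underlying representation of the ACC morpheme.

/-gi/

The ACC morpheme has two allomorphs, [-gi] and [-ki].
By contrast the 1SG.POSS suffix keeps its initial [k] throughout — that segment must be underlying.
So the underlying form is /-gi/, and voiced stops become voiceless after a vowel.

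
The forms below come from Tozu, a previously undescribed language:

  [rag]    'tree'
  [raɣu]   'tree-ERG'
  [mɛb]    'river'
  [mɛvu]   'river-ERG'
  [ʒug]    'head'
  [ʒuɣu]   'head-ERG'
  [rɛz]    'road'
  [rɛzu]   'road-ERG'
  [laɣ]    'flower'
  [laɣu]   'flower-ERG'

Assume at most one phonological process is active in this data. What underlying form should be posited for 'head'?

/ʒug/

The root 'head' surfaces as [ʒug] and [ʒuɣu], with a stem-final [g] ~ [ɣ] alternation.
The stem 'flower' ([laɣ], [laɣu]) shows [ɣ] unchanged in both environments, so [ɣ] cannot be basic with [g] derived in isolation.
The alternation reflects intervocalic spirantization: voiced stops become fricatives between vowels. /g/ is underlying.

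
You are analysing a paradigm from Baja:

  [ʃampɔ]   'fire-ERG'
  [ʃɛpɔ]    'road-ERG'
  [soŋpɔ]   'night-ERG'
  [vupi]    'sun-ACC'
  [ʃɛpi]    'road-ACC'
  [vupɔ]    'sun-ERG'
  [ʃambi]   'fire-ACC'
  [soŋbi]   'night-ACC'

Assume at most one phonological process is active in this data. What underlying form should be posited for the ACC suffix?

/-bi/

The ACC morpheme has two allomorphs, [-bi] and [-pi].
By contrast the ERG suffix keeps its initial [p] throughout — that segment must be underlying.
The ACC suffix is therefore /-bi/ underlyingly, with post-vocalic devoicing: voiced stops become voiceless after a vowel.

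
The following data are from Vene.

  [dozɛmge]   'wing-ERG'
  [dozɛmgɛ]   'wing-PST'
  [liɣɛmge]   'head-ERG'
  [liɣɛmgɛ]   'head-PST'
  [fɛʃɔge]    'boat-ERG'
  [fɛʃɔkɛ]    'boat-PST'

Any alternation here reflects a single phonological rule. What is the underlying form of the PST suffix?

/-kɛ/

The PST morpheme has two allomorphs, [-gɛ] and [-kɛ].
The ERG suffix, which begins with [g], is invariant after every stem; so [g] is not altered by any rule here.
The PST suffix is therefore /-kɛ/ underlyingly, with post-nasal voicing: voiceless stops become voiced after a nasal.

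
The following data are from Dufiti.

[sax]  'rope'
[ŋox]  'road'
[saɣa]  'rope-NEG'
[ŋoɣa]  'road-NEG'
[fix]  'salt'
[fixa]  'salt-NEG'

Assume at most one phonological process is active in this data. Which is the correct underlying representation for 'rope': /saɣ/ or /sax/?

In [saɣa] and [sax] the final segment of 'rope' alternates: [ɣ] ~ [x].
If /x/ were underlying and a rule turned it into [ɣ] before the NEG suffix, 'salt' would also alternate; but it has [x] in both [fixa] and [fix].
The alternation reflects word-final obstruent devoicing: voiced obstruents become voiceless word-finally. /ɣ/ is underlying.

/saɣ/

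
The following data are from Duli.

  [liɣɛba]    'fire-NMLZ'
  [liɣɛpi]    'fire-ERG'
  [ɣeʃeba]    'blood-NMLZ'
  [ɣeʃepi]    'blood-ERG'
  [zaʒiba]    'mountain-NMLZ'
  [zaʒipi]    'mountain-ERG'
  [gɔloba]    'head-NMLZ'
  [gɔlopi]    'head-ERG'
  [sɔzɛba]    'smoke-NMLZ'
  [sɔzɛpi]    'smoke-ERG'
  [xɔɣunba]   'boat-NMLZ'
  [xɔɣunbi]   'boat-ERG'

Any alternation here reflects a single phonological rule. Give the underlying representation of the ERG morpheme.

The ERG suffix surfaces as [-bi] and [-pi], depending on the final segment of the stem.
By contrast the NMLZ suffix keeps its initial [b] throughout — that segment must be underlying.
So the underlying form is /-pi/, and voiceless stops become voiced after a nasal.

/-pi/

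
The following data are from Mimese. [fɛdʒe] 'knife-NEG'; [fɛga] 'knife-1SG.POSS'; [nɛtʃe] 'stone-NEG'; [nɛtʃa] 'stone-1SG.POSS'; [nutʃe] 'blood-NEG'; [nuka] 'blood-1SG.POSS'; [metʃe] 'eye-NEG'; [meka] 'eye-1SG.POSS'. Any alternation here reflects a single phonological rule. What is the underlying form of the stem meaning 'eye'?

/mek/

The stem for 'eye' ends in [tʃ] in [metʃe] but [k] in [meka].
But 'stone' keeps [tʃ] in both environments ([nɛtʃe], [nɛtʃa]), so there is no rule changing /tʃ/ to [k] before the 1SG.POSS suffix.
So /k/ is underlying, and a rule of palatalization before a front vowel — /k/ and /g/ become palato-alveolar [tʃ] and [dʒ] before a front vowel — gives [tʃ].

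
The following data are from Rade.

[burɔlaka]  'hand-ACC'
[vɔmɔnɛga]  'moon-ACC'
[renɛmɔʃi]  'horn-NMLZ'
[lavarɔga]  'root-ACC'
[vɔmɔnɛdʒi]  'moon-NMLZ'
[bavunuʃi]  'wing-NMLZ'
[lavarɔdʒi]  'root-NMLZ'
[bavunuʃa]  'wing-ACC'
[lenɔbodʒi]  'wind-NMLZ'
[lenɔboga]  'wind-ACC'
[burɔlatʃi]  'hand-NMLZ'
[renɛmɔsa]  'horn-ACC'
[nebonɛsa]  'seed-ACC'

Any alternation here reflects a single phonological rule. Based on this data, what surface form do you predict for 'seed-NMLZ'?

In [renɛmɔʃi] and [renɛmɔsa] the final segment of 'horn' alternates: [ʃ] ~ [s].
If /ʃ/ were underlying and a rule turned it into [s] before the ACC suffix, 'wing' would also alternate; but it has [ʃ] in both [bavunuʃi] and [bavunuʃa].
So /s/ is underlying, and a rule of palatalization before a front vowel — /k/, /g/ and /s/ become palato-alveolar [tʃ], [dʒ] and [ʃ] before a front vowel — gives [ʃ].
From [nebonɛsa] the stem 'seed' is /nebonɛs/; before a front vowel this yields [nebonɛʃi].

[nebonɛʃi]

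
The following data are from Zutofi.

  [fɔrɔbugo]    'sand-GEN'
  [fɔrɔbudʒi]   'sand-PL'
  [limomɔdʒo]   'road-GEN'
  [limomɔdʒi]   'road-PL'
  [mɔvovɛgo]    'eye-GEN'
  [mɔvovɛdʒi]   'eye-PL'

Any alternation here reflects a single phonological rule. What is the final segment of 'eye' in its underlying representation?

/g/

In [mɔvovɛgo] and [mɔvovɛdʒi] the final segment of 'eye' alternates: [g] ~ [dʒ].
But 'road' keeps [dʒ] in both environments ([limomɔdʒo], [limomɔdʒi]), so there is no rule changing /dʒ/ to [g] before the GEN suffix.
So /g/ is underlying, and a rule of palatalization before a front vowel — /g/ becomes palato-alveolar [dʒ] before a front vowel — gives [dʒ].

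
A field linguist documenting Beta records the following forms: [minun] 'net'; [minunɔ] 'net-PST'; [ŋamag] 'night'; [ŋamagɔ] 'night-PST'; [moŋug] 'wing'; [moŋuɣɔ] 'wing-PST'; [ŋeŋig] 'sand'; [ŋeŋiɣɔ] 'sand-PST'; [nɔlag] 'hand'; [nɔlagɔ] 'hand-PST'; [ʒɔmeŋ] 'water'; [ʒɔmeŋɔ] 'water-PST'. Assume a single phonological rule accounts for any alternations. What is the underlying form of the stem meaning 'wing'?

/moŋuɣ/

The root 'wing' surfaces as [moŋug] and [moŋuɣɔ], with a stem-final [g] ~ [ɣ] alternation.
Compare 'hand', with invariant [g] in [nɔlag] and [nɔlagɔ]: an analysis with underlying /g/ and a rule producing [ɣ] before the PST suffix would wrongly predict alternation here too.
The alternation reflects word-final hardening: voiced fricatives become stops word-finally. /ɣ/ is underlying.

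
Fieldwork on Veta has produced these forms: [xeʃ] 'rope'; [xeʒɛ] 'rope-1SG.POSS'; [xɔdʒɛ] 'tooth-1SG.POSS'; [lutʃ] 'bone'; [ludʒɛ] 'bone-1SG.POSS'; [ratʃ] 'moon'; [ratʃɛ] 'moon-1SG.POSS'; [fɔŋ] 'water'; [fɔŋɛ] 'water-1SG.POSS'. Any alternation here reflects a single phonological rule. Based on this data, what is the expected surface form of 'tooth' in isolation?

[xɔtʃ]

'bone' shows [tʃ] ~ [dʒ] at the end of the stem ([lutʃ] vs [ludʒɛ]).
If /tʃ/ were underlying and a rule turned it into [dʒ] before the 1SG.POSS suffix, 'moon' would also alternate; but it has [tʃ] in both [ratʃ] and [ratʃɛ].
Therefore /dʒ/ is basic and [tʃ] is derived by word-final obstruent devoicing (voiced obstruents become voiceless word-finally).
The one attested form of 'tooth', [xɔdʒɛ], shows underlying /xɔdʒ/. Applying the same rule word-finally gives [xɔtʃ].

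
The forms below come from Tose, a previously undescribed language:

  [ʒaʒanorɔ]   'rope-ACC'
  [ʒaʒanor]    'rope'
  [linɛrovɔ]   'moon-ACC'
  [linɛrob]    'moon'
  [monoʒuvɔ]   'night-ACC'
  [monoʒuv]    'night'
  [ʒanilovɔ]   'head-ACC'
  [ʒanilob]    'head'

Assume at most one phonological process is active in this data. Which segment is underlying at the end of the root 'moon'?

/b/

'moon' shows [v] ~ [b] at the end of the stem ([linɛrovɔ] vs [linɛrob]).
Compare 'night', with invariant [v] in [monoʒuvɔ] and [monoʒuv]: an analysis with underlying /v/ and a rule producing [b] in isolation would wrongly predict alternation here too.
The alternation reflects intervocalic spirantization: voiced stops become fricatives between vowels. /b/ is underlying.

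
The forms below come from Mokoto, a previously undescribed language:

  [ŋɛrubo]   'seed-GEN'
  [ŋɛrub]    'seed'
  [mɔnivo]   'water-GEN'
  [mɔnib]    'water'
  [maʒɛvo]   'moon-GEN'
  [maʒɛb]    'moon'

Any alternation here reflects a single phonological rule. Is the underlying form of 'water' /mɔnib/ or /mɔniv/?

In [mɔnivo] and [mɔnib] the final segment of 'water' alternates: [v] ~ [b].
But 'seed' keeps [b] in both environments ([ŋɛrubo], [ŋɛrub]), so there is no rule changing /b/ to [v] before the GEN suffix.
The underlying segment must be /v/; voiced fricatives become stops word-finally, yielding [b] there.

/mɔniv/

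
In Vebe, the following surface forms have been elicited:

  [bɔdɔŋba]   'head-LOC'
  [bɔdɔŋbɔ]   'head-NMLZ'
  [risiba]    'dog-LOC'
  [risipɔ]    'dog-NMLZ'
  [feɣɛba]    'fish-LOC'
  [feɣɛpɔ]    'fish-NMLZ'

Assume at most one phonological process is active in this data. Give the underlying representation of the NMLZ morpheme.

/-pɔ/

The NMLZ morpheme has two allomorphs, [-bɔ] and [-pɔ].
The LOC suffix, which begins with [b], is invariant after every stem; so [b] is not altered by any rule here.
The NMLZ suffix is therefore /-pɔ/ underlyingly, with post-nasal voicing: voiceless stops become voiced after a nasal.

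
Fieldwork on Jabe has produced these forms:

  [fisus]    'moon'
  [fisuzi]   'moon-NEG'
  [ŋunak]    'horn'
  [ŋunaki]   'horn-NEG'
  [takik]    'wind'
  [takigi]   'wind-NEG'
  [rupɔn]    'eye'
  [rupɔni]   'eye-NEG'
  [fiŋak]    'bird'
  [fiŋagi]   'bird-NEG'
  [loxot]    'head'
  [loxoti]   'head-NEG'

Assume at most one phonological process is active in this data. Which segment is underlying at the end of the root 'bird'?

'bird' shows [k] ~ [g] at the end of the stem ([fiŋak] vs [fiŋagi]).
Compare 'horn', with invariant [k] in [ŋunak] and [ŋunaki]: an analysis with underlying /k/ and a rule producing [g] before the NEG suffix would wrongly predict alternation here too.
The underlying segment must be /g/; voiced obstruents become voiceless word-finally, yielding [k] there.

/g/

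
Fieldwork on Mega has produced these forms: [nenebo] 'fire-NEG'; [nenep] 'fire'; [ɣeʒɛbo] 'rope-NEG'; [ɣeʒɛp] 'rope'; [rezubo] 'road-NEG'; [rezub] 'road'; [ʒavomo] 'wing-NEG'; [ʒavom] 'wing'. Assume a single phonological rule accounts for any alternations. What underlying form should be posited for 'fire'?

The root 'fire' surfaces as [nenebo] and [nenep], with a stem-final [b] ~ [p] alternation.
But 'road' keeps [b] in both environments ([rezubo], [rezub]), so there is no rule changing /b/ to [p] in isolation.
The underlying segment must be /p/; voiceless stops become voiced between vowels, yielding [b] there.

/nenep/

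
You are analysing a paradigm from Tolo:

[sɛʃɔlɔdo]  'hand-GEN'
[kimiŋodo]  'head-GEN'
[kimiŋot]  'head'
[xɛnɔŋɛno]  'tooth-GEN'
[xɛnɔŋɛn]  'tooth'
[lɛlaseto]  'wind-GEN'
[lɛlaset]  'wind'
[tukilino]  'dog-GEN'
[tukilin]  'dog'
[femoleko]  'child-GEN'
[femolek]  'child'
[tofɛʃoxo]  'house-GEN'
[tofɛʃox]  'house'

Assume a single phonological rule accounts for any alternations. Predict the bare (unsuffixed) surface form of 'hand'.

[sɛʃɔlɔt]

The stem for 'head' ends in [d] in [kimiŋodo] but [t] in [kimiŋot].
If /t/ were underlying and a rule turned it into [d] before the GEN suffix, 'wind' would also alternate; but it has [t] in both [lɛlaseto] and [lɛlaset].
The underlying segment must be /d/; voiced obstruents become voiceless word-finally, yielding [t] there.
The one attested form of 'hand', [sɛʃɔlɔdo], shows underlying /sɛʃɔlɔd/. Applying the same rule word-finally gives [sɛʃɔlɔt].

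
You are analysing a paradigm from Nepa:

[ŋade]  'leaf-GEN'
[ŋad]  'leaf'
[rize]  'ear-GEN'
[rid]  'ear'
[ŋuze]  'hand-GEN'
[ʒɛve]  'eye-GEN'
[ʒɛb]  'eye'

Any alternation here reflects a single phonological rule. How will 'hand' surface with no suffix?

The root 'ear' surfaces as [rize] and [rid], with a stem-final [z] ~ [d] alternation.
But 'leaf' keeps [d] in both environments ([ŋade], [ŋad]), so there is no rule changing /d/ to [z] before the GEN suffix.
Therefore /z/ is basic and [d] is derived by word-final hardening (voiced fricatives become stops word-finally).
The one attested form of 'hand', [ŋuze], shows underlying /ŋuz/. Applying the same rule word-finally gives [ŋud].

[ŋud]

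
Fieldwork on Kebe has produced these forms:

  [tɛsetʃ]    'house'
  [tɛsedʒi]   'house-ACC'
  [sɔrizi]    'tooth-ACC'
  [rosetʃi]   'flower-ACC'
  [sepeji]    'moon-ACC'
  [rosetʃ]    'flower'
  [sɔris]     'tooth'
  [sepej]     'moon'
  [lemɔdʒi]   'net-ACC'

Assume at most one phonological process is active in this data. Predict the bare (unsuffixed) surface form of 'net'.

'house' shows [tʃ] ~ [dʒ] at the end of the stem ([tɛsetʃ] vs [tɛsedʒi]).
The stem 'flower' ([rosetʃ], [rosetʃi]) shows [tʃ] unchanged in both environments, so [tʃ] cannot be basic with [dʒ] derived before the ACC suffix.
The underlying segment must be /dʒ/; voiced obstruents become voiceless word-finally, yielding [tʃ] there.
From [lemɔdʒi] the stem 'net' is /lemɔdʒ/; word-finally this yields [lemɔtʃ].

[lemɔtʃ]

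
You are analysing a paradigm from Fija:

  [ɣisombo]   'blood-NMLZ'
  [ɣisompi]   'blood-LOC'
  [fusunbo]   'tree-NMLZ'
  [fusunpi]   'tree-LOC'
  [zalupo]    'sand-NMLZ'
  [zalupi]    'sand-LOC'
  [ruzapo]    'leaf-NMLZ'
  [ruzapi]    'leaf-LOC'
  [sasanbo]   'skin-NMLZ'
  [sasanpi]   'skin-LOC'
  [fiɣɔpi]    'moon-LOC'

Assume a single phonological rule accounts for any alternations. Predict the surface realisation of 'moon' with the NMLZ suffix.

The NMLZ suffix surfaces as [-bo] and [-po], depending on the final segment of the stem.
The LOC suffix, which begins with [p], is invariant after every stem; so [p] is not altered by any rule here.
The NMLZ suffix is therefore /-bo/ underlyingly, with post-vocalic devoicing: voiced stops become voiceless after a vowel.
After 'moon', which ends in a vowel, the suffix surfaces as [-po], giving [fiɣɔpo].

[fiɣɔpo]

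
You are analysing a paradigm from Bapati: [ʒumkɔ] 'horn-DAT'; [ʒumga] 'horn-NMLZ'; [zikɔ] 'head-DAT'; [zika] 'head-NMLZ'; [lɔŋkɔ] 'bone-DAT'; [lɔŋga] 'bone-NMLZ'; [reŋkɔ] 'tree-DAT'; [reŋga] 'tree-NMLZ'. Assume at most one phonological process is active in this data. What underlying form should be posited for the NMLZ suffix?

The NMLZ suffix surfaces as [-ga] and [-ka], depending on the final segment of the stem.
By contrast the DAT suffix keeps its initial [k] throughout — that segment must be underlying.
So the underlying form is /-ga/, and voiced stops become voiceless after a vowel.

/-ga/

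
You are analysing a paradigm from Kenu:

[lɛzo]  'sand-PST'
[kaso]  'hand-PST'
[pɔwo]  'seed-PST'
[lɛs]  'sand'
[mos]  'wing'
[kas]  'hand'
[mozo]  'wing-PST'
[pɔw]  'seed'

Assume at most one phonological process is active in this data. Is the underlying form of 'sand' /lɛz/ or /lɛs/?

/lɛz/

In [lɛzo] and [lɛs] the final segment of 'sand' alternates: [z] ~ [s].
If /s/ were underlying and a rule turned it into [z] before the PST suffix, 'hand' would also alternate; but it has [s] in both [kaso] and [kas].
The underlying segment must be /z/; voiced obstruents become voiceless word-finally, yielding [s] there.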